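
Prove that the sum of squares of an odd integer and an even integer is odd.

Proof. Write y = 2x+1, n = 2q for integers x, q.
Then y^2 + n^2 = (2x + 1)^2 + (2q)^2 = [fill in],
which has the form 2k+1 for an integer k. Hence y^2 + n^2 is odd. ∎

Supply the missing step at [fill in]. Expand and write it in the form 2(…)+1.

Expanding: (2x + 1)^2 + (2q)^2 = 4q^2 + 4x^2 + 4x + 1.
Every term except the constant is even, so this is 2(2q^2 + 2x^2 + 2x) + 1,
and 2q^2 + 2x^2 + 2x ∈ ℤ gives the required form.

2(2q^2 + 2x^2 + 2x) + 1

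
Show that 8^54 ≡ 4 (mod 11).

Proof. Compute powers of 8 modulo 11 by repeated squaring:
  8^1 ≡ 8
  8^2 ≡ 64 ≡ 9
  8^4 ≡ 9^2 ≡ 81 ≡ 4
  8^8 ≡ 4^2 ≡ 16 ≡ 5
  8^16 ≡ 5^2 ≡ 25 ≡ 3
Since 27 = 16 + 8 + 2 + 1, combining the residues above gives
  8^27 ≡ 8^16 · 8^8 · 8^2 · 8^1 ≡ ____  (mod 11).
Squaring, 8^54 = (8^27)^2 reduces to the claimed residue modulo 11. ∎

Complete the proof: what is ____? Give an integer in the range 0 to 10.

2

8^16 · 8^8 · 8^2 · 8^1 ≡ 3 · 5 · 9 · 8 = 1080.
1080 mod 11 = 2, so 8^27 ≡ 2 (mod 11).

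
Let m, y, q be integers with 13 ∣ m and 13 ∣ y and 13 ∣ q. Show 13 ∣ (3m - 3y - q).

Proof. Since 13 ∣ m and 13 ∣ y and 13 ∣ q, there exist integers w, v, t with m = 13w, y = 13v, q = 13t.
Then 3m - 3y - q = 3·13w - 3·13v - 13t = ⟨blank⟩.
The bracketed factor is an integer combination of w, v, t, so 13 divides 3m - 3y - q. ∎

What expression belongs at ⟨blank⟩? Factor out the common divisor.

13(-t - 3v + 3w)

Pull the common 13 out of every term: 3·13w - 3·13v - 13t = 13(-t - 3v + 3w).
-t - 3v + 3w is an integer, which exhibits the divisibility.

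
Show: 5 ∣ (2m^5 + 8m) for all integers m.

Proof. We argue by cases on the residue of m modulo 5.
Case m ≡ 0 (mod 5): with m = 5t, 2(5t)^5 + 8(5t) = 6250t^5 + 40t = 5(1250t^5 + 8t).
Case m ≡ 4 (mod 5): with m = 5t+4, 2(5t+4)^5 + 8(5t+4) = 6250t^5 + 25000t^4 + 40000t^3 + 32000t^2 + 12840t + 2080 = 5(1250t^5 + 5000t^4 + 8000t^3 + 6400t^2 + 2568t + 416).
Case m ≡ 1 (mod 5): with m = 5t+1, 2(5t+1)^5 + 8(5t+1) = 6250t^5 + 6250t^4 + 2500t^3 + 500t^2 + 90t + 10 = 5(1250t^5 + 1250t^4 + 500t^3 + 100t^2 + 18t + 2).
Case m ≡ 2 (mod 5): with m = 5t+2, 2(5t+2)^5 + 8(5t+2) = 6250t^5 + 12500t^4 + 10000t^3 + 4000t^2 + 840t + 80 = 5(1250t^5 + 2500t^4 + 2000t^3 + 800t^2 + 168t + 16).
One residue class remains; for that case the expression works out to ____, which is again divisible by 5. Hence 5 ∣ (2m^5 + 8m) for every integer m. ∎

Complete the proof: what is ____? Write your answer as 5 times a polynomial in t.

The residues treated are {0, 4, 1, 2}, so the missing case is m ≡ 3 (mod 5); write m = 5t+3.
Then 2(5t+3)^5 + 8(5t+3) = 6250t^5 + 18750t^4 + 22500t^3 + 13500t^2 + 4090t + 510 = 5(1250t^5 + 3750t^4 + 4500t^3 + 2700t^2 + 818t + 102).

5(1250t^5 + 3750t^4 + 4500t^3 + 2700t^2 + 818t + 102)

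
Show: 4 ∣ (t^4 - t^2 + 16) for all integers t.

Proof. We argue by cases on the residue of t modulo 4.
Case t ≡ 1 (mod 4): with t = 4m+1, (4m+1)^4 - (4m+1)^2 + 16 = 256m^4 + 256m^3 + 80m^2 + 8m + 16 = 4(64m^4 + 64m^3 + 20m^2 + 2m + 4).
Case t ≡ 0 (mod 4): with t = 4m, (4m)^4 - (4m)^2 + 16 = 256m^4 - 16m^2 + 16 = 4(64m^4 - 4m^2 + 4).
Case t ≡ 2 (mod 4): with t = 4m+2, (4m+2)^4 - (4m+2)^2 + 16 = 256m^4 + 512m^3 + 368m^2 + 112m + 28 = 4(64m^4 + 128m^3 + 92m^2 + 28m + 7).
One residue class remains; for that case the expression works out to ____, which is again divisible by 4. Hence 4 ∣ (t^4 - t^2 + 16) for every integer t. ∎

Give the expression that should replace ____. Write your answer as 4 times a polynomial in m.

4(64m^4 + 192m^3 + 212m^2 + 102m + 22)

Only t ≡ 3 (mod 4) is unaccounted for. Put t = 4m+3:
(4m+3)^4 - (4m+3)^2 + 16 expands to 256m^4 + 768m^3 + 848m^2 + 408m + 88,
and factoring out 4 leaves 4(64m^4 + 192m^3 + 212m^2 + 102m + 22).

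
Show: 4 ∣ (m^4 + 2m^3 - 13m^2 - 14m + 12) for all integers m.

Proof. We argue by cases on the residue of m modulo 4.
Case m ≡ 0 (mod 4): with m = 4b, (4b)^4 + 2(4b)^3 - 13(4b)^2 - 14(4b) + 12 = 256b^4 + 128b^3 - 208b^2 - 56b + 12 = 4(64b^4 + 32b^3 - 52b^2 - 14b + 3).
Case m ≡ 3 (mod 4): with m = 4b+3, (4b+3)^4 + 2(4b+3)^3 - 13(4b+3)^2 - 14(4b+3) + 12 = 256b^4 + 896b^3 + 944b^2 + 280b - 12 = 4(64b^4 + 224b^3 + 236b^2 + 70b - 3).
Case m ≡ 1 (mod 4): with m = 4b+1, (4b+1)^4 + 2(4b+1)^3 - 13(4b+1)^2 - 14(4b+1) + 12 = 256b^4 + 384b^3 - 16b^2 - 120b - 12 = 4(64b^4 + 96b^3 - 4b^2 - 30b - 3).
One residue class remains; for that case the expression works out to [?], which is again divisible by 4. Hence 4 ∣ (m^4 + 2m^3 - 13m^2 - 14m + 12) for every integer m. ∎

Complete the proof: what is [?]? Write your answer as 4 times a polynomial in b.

4(64b^4 + 160b^3 + 92b^2 - 10b - 9)

The residues treated are {0, 3, 1}, so the missing case is m ≡ 2 (mod 4); write m = 4b+2.
Then (4b+2)^4 + 2(4b+2)^3 - 13(4b+2)^2 - 14(4b+2) + 12 = 256b^4 + 640b^3 + 368b^2 - 40b - 36 = 4(64b^4 + 160b^3 + 92b^2 - 10b - 9).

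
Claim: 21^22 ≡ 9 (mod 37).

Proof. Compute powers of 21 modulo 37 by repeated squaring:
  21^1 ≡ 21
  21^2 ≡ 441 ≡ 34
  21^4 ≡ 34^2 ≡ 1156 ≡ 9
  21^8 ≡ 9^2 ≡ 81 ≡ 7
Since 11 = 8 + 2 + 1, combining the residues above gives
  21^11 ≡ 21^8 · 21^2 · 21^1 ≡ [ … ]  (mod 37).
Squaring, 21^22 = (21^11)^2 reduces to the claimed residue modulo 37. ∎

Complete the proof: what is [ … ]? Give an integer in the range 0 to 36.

Multiply the listed residues: 7 · 34 · 21 = 238 → 4998.
Reducing modulo 37: 4998 = 135·37 + 3, so 21^11 ≡ 3.

3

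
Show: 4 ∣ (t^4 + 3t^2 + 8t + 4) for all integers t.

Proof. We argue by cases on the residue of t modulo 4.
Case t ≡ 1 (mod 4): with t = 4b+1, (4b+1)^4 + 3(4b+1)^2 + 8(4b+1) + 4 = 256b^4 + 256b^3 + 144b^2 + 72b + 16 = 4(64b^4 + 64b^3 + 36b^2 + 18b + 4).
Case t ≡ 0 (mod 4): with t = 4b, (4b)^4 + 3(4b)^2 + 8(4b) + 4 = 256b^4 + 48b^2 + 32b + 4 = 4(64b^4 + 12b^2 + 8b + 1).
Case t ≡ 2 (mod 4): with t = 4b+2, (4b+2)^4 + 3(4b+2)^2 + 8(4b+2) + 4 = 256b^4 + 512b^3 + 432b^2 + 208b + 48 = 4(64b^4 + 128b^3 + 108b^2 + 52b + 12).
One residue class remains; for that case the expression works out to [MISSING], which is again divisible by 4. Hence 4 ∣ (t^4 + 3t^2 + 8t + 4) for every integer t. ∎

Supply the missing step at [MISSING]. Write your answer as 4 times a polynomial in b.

The residues treated are {1, 0, 2}, so the missing case is t ≡ 3 (mod 4); write t = 4b+3.
Then (4b+3)^4 + 3(4b+3)^2 + 8(4b+3) + 4 = 256b^4 + 768b^3 + 912b^2 + 536b + 136 = 4(64b^4 + 192b^3 + 228b^2 + 134b + 34).

4(64b^4 + 192b^3 + 228b^2 + 134b + 34)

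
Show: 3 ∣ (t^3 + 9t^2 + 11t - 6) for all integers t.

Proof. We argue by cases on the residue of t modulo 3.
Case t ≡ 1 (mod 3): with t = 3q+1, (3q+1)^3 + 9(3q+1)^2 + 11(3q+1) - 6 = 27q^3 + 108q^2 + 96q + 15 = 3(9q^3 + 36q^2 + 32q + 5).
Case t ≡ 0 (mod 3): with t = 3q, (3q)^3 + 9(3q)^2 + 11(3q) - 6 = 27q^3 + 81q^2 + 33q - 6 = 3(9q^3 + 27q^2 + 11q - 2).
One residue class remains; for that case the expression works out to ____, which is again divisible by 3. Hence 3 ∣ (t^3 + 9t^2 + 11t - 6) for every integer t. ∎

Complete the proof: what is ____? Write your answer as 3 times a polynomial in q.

3(9q^3 + 45q^2 + 59q + 20)

Only t ≡ 2 (mod 3) is unaccounted for. Put t = 3q+2:
(3q+2)^3 + 9(3q+2)^2 + 11(3q+2) - 6 expands to 27q^3 + 135q^2 + 177q + 60,
and factoring out 3 leaves 3(9q^3 + 45q^2 + 59q + 20).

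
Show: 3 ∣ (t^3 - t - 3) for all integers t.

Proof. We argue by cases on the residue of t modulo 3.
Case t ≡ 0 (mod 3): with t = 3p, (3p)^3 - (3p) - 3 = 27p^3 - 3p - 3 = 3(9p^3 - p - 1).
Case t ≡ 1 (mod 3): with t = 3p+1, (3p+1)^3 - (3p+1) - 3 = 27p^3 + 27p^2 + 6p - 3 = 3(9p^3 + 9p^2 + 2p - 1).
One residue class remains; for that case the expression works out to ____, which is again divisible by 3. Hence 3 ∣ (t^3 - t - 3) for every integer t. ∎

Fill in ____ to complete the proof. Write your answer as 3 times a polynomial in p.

3(9p^3 + 18p^2 + 11p + 1)

The residues treated are {0, 1}, so the missing case is t ≡ 2 (mod 3); write t = 3p+2.
Then (3p+2)^3 - (3p+2) - 3 = 27p^3 + 54p^2 + 33p + 3 = 3(9p^3 + 18p^2 + 11p + 1).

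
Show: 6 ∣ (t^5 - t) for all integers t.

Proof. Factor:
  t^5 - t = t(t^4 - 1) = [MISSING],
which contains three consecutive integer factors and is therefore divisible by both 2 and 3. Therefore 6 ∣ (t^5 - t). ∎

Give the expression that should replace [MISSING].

(t - 1)t(t + 1)(t^2 + 1)

t^4 - 1 = (t^2 - 1)(t^2 + 1), and t^2 - 1 = (t-1)(t+1).
So t(t^4 - 1) = (t - 1)t(t + 1)(t^2 + 1).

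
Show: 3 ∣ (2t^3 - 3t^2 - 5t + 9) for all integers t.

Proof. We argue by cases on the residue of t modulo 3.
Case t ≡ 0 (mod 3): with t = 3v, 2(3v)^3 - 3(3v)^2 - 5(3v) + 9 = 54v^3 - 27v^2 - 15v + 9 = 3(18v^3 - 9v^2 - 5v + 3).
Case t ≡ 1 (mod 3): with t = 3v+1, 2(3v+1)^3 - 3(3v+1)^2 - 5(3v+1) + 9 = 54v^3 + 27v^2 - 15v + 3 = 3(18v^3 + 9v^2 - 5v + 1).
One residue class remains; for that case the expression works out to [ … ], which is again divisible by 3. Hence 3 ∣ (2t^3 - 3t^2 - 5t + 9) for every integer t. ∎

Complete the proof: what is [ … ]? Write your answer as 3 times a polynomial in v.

3(18v^3 + 27v^2 + 7v + 1)

The residues treated are {0, 1}, so the missing case is t ≡ 2 (mod 3); write t = 3v+2.
Then 2(3v+2)^3 - 3(3v+2)^2 - 5(3v+2) + 9 = 54v^3 + 81v^2 + 21v + 3 = 3(18v^3 + 27v^2 + 7v + 1).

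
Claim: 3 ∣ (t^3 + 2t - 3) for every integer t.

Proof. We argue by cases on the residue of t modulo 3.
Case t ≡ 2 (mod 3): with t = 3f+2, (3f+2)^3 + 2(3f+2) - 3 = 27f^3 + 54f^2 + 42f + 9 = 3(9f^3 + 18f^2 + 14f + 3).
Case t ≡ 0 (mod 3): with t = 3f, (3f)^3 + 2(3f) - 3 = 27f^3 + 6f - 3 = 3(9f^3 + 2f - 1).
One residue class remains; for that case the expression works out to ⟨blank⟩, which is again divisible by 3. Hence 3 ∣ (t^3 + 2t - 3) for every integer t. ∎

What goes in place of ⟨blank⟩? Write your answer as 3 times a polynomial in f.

3(9f^3 + 9f^2 + 5f)

Only t ≡ 1 (mod 3) is unaccounted for. Put t = 3f+1:
(3f+1)^3 + 2(3f+1) - 3 expands to 27f^3 + 27f^2 + 15f,
and factoring out 3 leaves 3(9f^3 + 9f^2 + 5f).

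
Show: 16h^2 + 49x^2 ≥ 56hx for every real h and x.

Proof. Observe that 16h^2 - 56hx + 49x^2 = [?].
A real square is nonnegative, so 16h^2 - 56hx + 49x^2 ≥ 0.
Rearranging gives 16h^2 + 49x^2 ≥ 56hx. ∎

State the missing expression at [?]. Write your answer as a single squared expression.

(4h - 7x)^2

The leading and trailing coefficients are 4^2 and 7^2, and 56 = 2·4·7, so the trinomial is (4h - 7x)^2.
Hence 16h^2 - 56hx + 49x^2 ≥ 0.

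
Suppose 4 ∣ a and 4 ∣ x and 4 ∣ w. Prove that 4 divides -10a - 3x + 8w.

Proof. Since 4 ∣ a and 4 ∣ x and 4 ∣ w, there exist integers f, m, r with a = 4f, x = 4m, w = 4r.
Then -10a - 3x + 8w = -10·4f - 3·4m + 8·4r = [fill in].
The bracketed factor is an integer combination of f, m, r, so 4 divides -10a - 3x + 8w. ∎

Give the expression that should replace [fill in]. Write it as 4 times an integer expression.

4(-10f - 3m + 8r)

Each term has a factor of 4: -10·4f - 3·4m + 8·4r = 4·(-10f - 3m + 8r).
Since -10f - 3m + 8r is an integer, 4 ∣ (-10a - 3x + 8w).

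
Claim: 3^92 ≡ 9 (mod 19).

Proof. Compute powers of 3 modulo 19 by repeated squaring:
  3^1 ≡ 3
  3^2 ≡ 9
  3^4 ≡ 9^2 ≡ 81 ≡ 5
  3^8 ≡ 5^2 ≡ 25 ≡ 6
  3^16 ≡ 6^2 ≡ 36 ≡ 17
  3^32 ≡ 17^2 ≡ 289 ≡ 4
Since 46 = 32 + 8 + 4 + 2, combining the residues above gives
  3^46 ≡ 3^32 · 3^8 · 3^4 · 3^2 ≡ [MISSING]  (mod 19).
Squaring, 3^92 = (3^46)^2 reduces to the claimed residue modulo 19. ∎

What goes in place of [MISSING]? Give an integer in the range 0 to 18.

16

Multiply the listed residues: 4 · 6 · 5 · 9 = 24 → 120 → 1080.
Reducing modulo 19: 1080 = 56·19 + 16, so 3^46 ≡ 16.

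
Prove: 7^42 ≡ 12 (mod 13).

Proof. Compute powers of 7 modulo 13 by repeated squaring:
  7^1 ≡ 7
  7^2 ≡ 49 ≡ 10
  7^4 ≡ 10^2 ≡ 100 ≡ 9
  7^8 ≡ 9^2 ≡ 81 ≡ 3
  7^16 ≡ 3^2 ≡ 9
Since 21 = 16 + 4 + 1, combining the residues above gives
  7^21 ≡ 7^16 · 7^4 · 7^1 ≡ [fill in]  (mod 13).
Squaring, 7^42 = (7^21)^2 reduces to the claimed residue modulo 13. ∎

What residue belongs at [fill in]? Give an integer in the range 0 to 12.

8

Multiply the listed residues: 9 · 9 · 7 = 81 → 567.
Reducing modulo 13: 567 = 43·13 + 8, so 7^21 ≡ 8.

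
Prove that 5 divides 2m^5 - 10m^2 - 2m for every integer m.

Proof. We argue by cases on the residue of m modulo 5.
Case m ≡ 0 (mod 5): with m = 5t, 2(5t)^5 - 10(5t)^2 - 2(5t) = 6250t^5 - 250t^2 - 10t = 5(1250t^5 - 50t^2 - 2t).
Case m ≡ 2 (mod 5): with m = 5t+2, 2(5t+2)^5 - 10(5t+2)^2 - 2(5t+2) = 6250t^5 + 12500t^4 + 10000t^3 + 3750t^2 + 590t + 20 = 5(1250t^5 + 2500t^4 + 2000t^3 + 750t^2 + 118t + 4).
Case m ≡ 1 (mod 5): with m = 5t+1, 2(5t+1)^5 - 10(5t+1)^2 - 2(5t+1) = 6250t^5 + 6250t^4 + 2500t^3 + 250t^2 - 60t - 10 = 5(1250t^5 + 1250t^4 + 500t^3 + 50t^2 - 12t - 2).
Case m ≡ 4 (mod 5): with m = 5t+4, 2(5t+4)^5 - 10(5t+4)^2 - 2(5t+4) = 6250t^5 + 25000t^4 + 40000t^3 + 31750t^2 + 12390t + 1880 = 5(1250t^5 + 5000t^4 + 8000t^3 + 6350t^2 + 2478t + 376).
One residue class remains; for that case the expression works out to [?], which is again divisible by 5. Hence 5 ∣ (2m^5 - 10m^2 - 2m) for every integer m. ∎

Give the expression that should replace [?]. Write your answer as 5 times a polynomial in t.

The residues treated are {0, 2, 1, 4}, so the missing case is m ≡ 3 (mod 5); write m = 5t+3.
Then 2(5t+3)^5 - 10(5t+3)^2 - 2(5t+3) = 6250t^5 + 18750t^4 + 22500t^3 + 13250t^2 + 3740t + 390 = 5(1250t^5 + 3750t^4 + 4500t^3 + 2650t^2 + 748t + 78).

5(1250t^5 + 3750t^4 + 4500t^3 + 2650t^2 + 748t + 78)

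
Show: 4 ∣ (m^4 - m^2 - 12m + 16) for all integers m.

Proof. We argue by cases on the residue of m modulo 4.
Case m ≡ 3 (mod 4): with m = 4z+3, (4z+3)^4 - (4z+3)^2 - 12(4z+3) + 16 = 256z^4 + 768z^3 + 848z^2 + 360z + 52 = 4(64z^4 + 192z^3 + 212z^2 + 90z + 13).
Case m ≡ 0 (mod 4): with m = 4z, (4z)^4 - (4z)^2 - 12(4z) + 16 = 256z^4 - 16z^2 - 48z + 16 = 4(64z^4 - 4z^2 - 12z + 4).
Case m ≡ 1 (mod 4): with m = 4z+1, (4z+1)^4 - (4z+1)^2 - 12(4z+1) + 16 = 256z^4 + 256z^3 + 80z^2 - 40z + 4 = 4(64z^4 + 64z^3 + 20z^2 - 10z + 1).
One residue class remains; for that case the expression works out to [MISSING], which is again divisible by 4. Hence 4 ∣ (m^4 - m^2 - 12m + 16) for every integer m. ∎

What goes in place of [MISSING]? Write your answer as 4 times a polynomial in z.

Only m ≡ 2 (mod 4) is unaccounted for. Put m = 4z+2:
(4z+2)^4 - (4z+2)^2 - 12(4z+2) + 16 expands to 256z^4 + 512z^3 + 368z^2 + 64z + 4,
and factoring out 4 leaves 4(64z^4 + 128z^3 + 92z^2 + 16z + 1).

4(64z^4 + 128z^3 + 92z^2 + 16z + 1)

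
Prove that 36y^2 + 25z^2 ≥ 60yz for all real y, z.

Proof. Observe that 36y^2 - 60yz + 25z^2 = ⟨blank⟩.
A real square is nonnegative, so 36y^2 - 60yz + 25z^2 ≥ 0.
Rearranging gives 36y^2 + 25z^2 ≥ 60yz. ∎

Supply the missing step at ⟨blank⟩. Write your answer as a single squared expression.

36y^2 - 60yz + 25z^2 is a perfect-square trinomial: the outer terms are (6y)^2 and (5z)^2, and the cross term is -2·6y·5z.
So 36y^2 - 60yz + 25z^2 = (6y - 5z)^2 ≥ 0.

(6y - 5z)^2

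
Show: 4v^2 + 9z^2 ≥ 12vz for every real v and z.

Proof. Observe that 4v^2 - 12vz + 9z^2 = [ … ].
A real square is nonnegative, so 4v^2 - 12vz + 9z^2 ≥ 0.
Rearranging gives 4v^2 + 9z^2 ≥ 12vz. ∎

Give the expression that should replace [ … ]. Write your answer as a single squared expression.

(2v - 3z)^2

4v^2 - 12vz + 9z^2 is a perfect-square trinomial: the outer terms are (2v)^2 and (3z)^2, and the cross term is -2·2v·3z.
So 4v^2 - 12vz + 9z^2 = (2v - 3z)^2 ≥ 0.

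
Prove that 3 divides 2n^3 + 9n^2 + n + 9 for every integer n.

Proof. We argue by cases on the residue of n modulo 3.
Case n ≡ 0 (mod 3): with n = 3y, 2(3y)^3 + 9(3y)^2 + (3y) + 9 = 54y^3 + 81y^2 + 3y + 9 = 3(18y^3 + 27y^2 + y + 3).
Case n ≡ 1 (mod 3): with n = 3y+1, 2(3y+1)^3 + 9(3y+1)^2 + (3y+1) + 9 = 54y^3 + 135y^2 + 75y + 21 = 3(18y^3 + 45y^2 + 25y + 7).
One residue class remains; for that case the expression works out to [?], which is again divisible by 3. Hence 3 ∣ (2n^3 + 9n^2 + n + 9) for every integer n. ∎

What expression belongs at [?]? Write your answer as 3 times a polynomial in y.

Only n ≡ 2 (mod 3) is unaccounted for. Put n = 3y+2:
2(3y+2)^3 + 9(3y+2)^2 + (3y+2) + 9 expands to 54y^3 + 189y^2 + 183y + 63,
and factoring out 3 leaves 3(18y^3 + 63y^2 + 61y + 21).

3(18y^3 + 63y^2 + 61y + 21)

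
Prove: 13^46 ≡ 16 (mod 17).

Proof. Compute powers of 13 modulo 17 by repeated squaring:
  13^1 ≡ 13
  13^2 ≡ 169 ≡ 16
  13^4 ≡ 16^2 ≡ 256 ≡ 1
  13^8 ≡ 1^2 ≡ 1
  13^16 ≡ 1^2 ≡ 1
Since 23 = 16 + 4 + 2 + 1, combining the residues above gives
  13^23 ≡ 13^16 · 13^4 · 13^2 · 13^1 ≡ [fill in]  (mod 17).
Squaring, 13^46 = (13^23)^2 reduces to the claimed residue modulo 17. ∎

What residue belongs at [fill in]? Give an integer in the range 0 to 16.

13^16 · 13^4 · 13^2 · 13^1 ≡ 1 · 1 · 16 · 13 = 208.
208 mod 17 = 4, so 13^23 ≡ 4 (mod 17).

4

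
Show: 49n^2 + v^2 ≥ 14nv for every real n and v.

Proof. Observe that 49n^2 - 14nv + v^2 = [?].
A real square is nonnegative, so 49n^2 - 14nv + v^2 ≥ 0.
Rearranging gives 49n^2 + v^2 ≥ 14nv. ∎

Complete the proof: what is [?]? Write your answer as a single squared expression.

(7n - v)^2

49n^2 - 14nv + v^2 is a perfect-square trinomial: the outer terms are (7n)^2 and (v)^2, and the cross term is -2·7n·v.
So 49n^2 - 14nv + v^2 = (7n - v)^2 ≥ 0.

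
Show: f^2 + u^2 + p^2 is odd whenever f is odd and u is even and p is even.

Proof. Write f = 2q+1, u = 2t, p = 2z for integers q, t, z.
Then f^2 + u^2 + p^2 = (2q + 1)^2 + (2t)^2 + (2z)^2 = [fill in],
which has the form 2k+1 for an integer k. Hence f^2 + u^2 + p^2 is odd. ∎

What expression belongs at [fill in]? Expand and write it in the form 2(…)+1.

Expanding: (2q + 1)^2 + (2t)^2 + (2z)^2 = 4q^2 + 4q + 4t^2 + 4z^2 + 1.
Every term except the constant is even, so this is 2(2q^2 + 2q + 2t^2 + 2z^2) + 1,
and 2q^2 + 2q + 2t^2 + 2z^2 ∈ ℤ gives the required form.

2(2q^2 + 2q + 2t^2 + 2z^2) + 1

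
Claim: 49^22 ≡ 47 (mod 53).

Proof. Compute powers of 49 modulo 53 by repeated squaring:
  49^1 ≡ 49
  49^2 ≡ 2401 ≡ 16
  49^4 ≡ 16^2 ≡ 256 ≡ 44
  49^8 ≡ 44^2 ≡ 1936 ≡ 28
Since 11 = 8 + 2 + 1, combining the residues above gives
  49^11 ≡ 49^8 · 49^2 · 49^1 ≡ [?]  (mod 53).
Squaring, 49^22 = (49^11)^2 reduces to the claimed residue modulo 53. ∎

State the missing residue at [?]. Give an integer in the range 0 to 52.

49^8 · 49^2 · 49^1 ≡ 28 · 16 · 49 = 21952.
21952 mod 53 = 10, so 49^11 ≡ 10 (mod 53).

10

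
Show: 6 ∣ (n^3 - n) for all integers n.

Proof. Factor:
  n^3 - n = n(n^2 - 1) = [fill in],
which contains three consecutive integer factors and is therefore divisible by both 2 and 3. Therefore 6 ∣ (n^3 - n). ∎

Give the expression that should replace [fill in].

(n - 1)n(n + 1)

n(n^2 - 1) = n(n - 1)(n + 1) = (n - 1)n(n + 1).
These three factors are consecutive integers, so their product is divisible by 6.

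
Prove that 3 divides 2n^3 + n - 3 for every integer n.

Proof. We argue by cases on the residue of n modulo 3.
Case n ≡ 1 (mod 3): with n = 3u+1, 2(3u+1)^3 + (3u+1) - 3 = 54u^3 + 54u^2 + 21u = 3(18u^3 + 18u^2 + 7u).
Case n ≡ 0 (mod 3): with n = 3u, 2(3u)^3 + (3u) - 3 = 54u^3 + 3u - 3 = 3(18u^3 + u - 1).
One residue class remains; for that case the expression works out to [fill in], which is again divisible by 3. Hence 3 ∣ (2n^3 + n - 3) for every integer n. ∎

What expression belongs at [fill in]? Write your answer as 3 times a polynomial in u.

Only n ≡ 2 (mod 3) is unaccounted for. Put n = 3u+2:
2(3u+2)^3 + (3u+2) - 3 expands to 54u^3 + 108u^2 + 75u + 15,
and factoring out 3 leaves 3(18u^3 + 36u^2 + 25u + 5).

3(18u^3 + 36u^2 + 25u + 5)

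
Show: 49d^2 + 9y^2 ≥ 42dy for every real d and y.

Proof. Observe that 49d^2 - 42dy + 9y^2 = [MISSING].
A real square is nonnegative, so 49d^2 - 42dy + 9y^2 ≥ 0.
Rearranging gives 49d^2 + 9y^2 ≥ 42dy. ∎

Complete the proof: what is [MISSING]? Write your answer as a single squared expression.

The leading and trailing coefficients are 7^2 and 3^2, and 42 = 2·7·3, so the trinomial is (7d - 3y)^2.
Hence 49d^2 - 42dy + 9y^2 ≥ 0.

(7d - 3y)^2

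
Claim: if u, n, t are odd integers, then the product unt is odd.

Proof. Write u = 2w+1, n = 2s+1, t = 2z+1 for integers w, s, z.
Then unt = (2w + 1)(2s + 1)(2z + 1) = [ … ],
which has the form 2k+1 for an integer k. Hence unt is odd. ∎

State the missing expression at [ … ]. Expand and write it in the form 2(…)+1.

2(4swz + 2sw + 2sz + s + 2wz + w + z) + 1

(2w + 1)(2s + 1)(2z + 1) = 8swz + 4sw + 4sz + 2s + 4wz + 2w + 2z + 1
= 2(4swz + 2sw + 2sz + s + 2wz + w + z) + 1.
Since 4swz + 2sw + 2sz + s + 2wz + w + z is an integer, the product is of the form 2k+1 for an integer k.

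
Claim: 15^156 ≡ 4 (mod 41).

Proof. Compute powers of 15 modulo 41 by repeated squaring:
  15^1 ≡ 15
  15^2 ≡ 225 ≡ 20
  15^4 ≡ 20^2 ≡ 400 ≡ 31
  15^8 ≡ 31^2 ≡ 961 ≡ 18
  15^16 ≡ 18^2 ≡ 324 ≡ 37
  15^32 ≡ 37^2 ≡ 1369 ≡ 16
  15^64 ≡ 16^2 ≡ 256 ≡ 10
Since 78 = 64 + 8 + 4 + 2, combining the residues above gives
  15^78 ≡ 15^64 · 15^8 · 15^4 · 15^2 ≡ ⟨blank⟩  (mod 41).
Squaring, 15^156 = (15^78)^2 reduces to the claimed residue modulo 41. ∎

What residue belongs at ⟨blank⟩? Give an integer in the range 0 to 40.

39

Multiply the listed residues: 10 · 18 · 31 · 20 = 180 → 5580 → 111600.
Reducing modulo 41: 111600 = 2721·41 + 39, so 15^78 ≡ 39.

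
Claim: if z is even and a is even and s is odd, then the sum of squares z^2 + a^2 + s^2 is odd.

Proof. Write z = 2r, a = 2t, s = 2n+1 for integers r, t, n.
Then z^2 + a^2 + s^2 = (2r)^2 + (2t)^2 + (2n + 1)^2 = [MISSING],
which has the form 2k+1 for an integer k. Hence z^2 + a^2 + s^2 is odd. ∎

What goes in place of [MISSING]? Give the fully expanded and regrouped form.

Expanding: (2r)^2 + (2t)^2 + (2n + 1)^2 = 4n^2 + 4n + 4r^2 + 4t^2 + 1.
Every term except the constant is even, so this is 2(2n^2 + 2n + 2r^2 + 2t^2) + 1,
and 2n^2 + 2n + 2r^2 + 2t^2 ∈ ℤ gives the required form.

2(2n^2 + 2n + 2r^2 + 2t^2) + 1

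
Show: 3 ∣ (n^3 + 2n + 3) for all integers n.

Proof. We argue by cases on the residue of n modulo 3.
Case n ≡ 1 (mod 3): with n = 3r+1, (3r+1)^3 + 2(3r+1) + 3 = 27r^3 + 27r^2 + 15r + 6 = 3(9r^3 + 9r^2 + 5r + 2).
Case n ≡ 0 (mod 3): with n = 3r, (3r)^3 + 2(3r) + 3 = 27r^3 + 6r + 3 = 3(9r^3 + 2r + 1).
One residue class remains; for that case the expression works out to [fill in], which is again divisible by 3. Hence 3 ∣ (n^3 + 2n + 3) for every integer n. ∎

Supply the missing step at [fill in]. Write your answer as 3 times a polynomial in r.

Only n ≡ 2 (mod 3) is unaccounted for. Put n = 3r+2:
(3r+2)^3 + 2(3r+2) + 3 expands to 27r^3 + 54r^2 + 42r + 15,
and factoring out 3 leaves 3(9r^3 + 18r^2 + 14r + 5).

3(9r^3 + 18r^2 + 14r + 5)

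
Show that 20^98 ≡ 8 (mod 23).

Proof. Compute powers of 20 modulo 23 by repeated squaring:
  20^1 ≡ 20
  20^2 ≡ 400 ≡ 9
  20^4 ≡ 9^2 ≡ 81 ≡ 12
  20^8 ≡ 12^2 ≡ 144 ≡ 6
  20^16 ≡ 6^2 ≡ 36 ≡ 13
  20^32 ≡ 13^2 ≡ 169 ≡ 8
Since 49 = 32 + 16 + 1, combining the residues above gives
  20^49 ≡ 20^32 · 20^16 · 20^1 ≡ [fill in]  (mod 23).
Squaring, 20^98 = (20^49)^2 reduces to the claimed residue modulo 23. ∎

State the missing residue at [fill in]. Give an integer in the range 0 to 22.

10

Multiply the listed residues: 8 · 13 · 20 = 104 → 2080.
Reducing modulo 23: 2080 = 90·23 + 10, so 20^49 ≡ 10.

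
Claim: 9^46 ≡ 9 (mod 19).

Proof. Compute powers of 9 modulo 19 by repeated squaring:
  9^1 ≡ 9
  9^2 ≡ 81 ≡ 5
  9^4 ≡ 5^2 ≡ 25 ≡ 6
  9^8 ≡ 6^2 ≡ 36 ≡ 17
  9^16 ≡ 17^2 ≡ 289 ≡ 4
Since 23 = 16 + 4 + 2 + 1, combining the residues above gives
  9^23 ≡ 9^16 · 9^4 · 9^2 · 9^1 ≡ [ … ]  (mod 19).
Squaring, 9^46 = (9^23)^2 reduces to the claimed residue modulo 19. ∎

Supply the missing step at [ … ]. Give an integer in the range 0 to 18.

16

9^16 · 9^4 · 9^2 · 9^1 ≡ 4 · 6 · 5 · 9 = 1080.
1080 mod 19 = 16, so 9^23 ≡ 16 (mod 19).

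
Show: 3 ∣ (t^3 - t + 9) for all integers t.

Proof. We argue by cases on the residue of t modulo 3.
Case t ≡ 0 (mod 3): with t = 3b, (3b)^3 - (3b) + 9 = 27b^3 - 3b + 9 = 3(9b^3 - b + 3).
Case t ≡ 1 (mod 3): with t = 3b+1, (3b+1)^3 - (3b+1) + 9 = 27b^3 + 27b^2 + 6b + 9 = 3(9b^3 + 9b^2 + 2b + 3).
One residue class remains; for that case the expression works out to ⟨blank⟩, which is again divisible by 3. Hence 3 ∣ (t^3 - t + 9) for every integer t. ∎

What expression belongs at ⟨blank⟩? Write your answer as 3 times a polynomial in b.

Only t ≡ 2 (mod 3) is unaccounted for. Put t = 3b+2:
(3b+2)^3 - (3b+2) + 9 expands to 27b^3 + 54b^2 + 33b + 15,
and factoring out 3 leaves 3(9b^3 + 18b^2 + 11b + 5).

3(9b^3 + 18b^2 + 11b + 5)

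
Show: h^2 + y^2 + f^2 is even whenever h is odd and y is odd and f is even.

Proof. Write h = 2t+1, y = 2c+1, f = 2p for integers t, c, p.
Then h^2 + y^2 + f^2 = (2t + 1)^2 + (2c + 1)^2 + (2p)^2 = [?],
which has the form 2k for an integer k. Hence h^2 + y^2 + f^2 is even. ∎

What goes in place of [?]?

2(2c^2 + 2c + 2p^2 + 2t^2 + 2t + 1)

(2t + 1)^2 + (2c + 1)^2 + (2p)^2 = 4c^2 + 4c + 4p^2 + 4t^2 + 4t + 2
= 2(2c^2 + 2c + 2p^2 + 2t^2 + 2t + 1).
Since 2c^2 + 2c + 2p^2 + 2t^2 + 2t + 1 is an integer, the sum of squares is of the form 2k for an integer k.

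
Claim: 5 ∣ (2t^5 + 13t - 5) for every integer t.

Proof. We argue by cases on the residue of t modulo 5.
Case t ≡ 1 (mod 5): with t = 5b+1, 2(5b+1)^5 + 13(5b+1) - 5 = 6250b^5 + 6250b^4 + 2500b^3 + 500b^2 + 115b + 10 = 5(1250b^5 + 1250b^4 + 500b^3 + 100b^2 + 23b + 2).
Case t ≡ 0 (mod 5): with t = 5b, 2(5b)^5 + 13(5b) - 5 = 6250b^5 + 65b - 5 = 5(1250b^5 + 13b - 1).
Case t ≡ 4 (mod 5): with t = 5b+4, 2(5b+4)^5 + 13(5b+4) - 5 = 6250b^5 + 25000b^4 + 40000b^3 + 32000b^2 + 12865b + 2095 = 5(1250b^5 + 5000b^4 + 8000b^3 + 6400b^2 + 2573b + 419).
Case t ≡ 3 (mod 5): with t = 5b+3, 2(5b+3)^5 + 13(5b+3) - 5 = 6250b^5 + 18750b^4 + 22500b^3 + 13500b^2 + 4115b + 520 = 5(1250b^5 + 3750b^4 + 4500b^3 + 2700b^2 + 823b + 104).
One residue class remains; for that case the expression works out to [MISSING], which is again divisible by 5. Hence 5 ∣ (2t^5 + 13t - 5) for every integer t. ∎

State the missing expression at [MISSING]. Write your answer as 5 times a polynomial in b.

Only t ≡ 2 (mod 5) is unaccounted for. Put t = 5b+2:
2(5b+2)^5 + 13(5b+2) - 5 expands to 6250b^5 + 12500b^4 + 10000b^3 + 4000b^2 + 865b + 85,
and factoring out 5 leaves 5(1250b^5 + 2500b^4 + 2000b^3 + 800b^2 + 173b + 17).

5(1250b^5 + 2500b^4 + 2000b^3 + 800b^2 + 173b + 17)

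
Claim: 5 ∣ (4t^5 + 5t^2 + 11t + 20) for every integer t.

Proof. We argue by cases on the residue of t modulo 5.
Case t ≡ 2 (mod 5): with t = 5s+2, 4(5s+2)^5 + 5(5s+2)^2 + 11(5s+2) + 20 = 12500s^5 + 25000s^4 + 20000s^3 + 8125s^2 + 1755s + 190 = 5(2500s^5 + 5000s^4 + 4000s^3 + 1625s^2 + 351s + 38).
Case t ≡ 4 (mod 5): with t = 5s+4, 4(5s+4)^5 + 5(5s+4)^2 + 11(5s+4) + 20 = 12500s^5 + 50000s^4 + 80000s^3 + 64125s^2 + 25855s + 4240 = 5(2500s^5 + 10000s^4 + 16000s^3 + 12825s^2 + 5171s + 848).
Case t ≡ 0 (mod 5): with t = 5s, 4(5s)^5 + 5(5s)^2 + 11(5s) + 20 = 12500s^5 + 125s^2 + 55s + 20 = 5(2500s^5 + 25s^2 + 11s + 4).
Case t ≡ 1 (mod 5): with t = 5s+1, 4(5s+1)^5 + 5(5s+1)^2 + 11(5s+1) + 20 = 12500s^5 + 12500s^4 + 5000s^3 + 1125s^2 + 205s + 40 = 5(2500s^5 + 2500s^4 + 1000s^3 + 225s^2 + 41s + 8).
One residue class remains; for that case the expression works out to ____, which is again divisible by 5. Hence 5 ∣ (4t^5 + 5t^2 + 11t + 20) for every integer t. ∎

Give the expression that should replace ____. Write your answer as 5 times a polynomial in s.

5(2500s^5 + 7500s^4 + 9000s^3 + 5425s^2 + 1661s + 214)

Only t ≡ 3 (mod 5) is unaccounted for. Put t = 5s+3:
4(5s+3)^5 + 5(5s+3)^2 + 11(5s+3) + 20 expands to 12500s^5 + 37500s^4 + 45000s^3 + 27125s^2 + 8305s + 1070,
and factoring out 5 leaves 5(2500s^5 + 7500s^4 + 9000s^3 + 5425s^2 + 1661s + 214).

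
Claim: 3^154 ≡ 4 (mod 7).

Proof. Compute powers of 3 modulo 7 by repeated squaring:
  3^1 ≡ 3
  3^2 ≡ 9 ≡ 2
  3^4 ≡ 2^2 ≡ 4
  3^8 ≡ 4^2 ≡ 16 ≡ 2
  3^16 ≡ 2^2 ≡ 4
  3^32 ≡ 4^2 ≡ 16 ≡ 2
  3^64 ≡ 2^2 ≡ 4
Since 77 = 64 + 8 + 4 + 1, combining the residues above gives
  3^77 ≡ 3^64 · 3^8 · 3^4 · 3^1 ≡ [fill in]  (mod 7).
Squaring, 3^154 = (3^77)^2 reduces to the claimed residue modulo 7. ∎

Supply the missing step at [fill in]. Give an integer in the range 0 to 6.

5

Multiply the listed residues: 4 · 2 · 4 · 3 = 8 → 32 → 96.
Reducing modulo 7: 96 = 13·7 + 5, so 3^77 ≡ 5.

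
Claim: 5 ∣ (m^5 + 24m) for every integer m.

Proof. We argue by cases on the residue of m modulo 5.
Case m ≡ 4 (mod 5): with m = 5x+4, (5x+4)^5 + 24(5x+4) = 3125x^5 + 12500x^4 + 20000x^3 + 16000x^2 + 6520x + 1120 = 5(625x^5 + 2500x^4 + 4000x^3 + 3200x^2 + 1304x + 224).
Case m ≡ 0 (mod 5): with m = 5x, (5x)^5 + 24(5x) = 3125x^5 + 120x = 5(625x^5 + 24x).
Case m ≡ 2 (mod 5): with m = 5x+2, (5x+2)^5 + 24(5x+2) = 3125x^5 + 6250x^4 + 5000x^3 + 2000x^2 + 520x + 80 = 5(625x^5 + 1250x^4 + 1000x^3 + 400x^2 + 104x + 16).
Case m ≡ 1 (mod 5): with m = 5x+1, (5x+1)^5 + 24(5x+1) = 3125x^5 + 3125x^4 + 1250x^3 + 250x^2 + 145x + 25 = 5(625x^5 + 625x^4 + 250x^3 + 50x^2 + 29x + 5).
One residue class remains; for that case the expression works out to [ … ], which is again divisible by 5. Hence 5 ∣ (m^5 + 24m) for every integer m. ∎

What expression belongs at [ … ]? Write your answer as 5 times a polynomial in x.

Only m ≡ 3 (mod 5) is unaccounted for. Put m = 5x+3:
(5x+3)^5 + 24(5x+3) expands to 3125x^5 + 9375x^4 + 11250x^3 + 6750x^2 + 2145x + 315,
and factoring out 5 leaves 5(625x^5 + 1875x^4 + 2250x^3 + 1350x^2 + 429x + 63).

5(625x^5 + 1875x^4 + 2250x^3 + 1350x^2 + 429x + 63)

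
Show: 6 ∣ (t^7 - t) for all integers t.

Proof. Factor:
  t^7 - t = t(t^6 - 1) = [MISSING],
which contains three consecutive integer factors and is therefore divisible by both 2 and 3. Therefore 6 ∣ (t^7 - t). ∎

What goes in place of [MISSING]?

t^6 - 1 = (t^2 - 1)(t^4 + t^2 + 1), and t^2 - 1 = (t-1)(t+1).
So t(t^6 - 1) = (t - 1)t(t + 1)(t^4 + t^2 + 1).

(t - 1)t(t + 1)(t^4 + t^2 + 1)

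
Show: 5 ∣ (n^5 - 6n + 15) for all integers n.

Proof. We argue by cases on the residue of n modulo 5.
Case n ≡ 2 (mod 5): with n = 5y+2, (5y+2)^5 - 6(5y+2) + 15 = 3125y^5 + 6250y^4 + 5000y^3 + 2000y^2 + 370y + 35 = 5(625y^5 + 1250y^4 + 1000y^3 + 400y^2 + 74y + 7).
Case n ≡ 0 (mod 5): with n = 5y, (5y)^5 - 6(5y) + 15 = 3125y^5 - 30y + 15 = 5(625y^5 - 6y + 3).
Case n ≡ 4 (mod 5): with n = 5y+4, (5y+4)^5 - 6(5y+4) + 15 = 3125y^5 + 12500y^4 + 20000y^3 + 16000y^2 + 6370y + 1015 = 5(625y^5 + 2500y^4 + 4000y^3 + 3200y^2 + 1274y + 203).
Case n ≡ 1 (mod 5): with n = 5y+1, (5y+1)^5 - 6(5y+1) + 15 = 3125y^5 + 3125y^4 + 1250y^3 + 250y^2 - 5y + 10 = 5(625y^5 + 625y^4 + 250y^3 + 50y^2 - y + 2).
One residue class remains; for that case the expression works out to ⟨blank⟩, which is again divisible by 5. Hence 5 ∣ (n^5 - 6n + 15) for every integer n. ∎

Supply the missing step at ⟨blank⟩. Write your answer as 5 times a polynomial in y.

5(625y^5 + 1875y^4 + 2250y^3 + 1350y^2 + 399y + 48)

Only n ≡ 3 (mod 5) is unaccounted for. Put n = 5y+3:
(5y+3)^5 - 6(5y+3) + 15 expands to 3125y^5 + 9375y^4 + 11250y^3 + 6750y^2 + 1995y + 240,
and factoring out 5 leaves 5(625y^5 + 1875y^4 + 2250y^3 + 1350y^2 + 399y + 48).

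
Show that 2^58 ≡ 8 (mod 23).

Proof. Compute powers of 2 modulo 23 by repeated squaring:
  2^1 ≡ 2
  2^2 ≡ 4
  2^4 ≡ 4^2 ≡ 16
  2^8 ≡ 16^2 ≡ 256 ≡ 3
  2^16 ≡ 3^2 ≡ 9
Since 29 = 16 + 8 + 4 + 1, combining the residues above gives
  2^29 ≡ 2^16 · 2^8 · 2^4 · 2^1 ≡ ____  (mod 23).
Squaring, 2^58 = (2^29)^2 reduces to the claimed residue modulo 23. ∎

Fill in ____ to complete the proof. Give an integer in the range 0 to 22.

Multiply the listed residues: 9 · 3 · 16 · 2 = 27 → 432 → 864.
Reducing modulo 23: 864 = 37·23 + 13, so 2^29 ≡ 13.

13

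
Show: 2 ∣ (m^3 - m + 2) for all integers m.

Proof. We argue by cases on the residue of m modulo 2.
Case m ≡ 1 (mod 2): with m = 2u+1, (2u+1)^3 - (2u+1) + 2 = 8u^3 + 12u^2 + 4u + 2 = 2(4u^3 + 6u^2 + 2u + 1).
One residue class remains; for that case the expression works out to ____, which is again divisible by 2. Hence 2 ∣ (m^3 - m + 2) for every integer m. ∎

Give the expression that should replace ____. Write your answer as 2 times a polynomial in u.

2(4u^3 - u + 1)

Only m ≡ 0 (mod 2) is unaccounted for. Put m = 2u:
(2u)^3 - (2u) + 2 expands to 8u^3 - 2u + 2,
and factoring out 2 leaves 2(4u^3 - u + 1).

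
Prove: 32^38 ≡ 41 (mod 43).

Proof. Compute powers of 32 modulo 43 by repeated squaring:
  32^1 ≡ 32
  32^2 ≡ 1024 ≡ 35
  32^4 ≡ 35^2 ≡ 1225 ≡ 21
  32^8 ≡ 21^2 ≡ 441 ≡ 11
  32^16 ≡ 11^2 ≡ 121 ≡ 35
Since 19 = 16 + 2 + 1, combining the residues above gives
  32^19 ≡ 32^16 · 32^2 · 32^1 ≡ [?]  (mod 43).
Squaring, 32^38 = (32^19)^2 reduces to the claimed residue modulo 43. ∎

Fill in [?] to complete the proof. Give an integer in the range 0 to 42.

27

Multiply the listed residues: 35 · 35 · 32 = 1225 → 39200.
Reducing modulo 43: 39200 = 911·43 + 27, so 32^19 ≡ 27.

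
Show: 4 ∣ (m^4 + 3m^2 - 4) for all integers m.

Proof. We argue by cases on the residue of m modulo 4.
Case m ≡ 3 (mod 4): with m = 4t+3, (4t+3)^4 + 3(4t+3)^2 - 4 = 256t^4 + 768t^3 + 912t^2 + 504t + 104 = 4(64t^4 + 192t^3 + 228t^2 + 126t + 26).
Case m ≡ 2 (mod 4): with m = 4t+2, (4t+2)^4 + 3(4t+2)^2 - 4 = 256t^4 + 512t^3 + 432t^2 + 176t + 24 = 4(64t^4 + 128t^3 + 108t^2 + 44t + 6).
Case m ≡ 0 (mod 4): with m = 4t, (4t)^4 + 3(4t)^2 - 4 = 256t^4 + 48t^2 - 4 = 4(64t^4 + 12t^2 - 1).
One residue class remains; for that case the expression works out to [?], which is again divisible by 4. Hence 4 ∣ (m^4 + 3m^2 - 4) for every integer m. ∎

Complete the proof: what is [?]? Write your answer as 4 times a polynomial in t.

Only m ≡ 1 (mod 4) is unaccounted for. Put m = 4t+1:
(4t+1)^4 + 3(4t+1)^2 - 4 expands to 256t^4 + 256t^3 + 144t^2 + 40t,
and factoring out 4 leaves 4(64t^4 + 64t^3 + 36t^2 + 10t).

4(64t^4 + 64t^3 + 36t^2 + 10t)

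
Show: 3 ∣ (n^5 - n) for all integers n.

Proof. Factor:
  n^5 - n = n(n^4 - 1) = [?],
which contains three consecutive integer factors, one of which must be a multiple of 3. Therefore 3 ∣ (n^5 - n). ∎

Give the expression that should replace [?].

n^4 - 1 = (n^2 - 1)(n^2 + 1), and n^2 - 1 = (n-1)(n+1).
So n(n^4 - 1) = (n - 1)n(n + 1)(n^2 + 1).

(n - 1)n(n + 1)(n^2 + 1)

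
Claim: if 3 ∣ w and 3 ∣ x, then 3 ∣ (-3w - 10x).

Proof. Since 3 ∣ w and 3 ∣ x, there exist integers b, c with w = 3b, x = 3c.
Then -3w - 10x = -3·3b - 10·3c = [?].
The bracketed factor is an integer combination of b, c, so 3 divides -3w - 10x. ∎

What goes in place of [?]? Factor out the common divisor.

3(-3b - 10c)

Pull the common 3 out of every term: -3·3b - 10·3c = 3(-3b - 10c).
-3b - 10c is an integer, which exhibits the divisibility.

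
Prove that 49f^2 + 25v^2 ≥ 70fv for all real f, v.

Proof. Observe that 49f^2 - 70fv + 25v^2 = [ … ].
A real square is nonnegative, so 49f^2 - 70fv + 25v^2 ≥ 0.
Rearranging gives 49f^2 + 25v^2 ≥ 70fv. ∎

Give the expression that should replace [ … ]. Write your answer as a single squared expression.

(7f - 5v)^2

The leading and trailing coefficients are 7^2 and 5^2, and 70 = 2·7·5, so the trinomial is (7f - 5v)^2.
Hence 49f^2 - 70fv + 25v^2 ≥ 0.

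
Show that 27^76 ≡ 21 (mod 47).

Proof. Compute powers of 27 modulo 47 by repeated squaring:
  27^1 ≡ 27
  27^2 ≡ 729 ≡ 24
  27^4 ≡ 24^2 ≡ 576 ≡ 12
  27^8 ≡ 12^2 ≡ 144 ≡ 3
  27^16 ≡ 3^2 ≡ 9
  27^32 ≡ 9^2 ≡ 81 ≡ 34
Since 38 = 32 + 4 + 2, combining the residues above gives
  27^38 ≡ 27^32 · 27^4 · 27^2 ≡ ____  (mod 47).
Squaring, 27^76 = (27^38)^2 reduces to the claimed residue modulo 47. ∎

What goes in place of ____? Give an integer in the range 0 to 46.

16

Multiply the listed residues: 34 · 12 · 24 = 408 → 9792.
Reducing modulo 47: 9792 = 208·47 + 16, so 27^38 ≡ 16.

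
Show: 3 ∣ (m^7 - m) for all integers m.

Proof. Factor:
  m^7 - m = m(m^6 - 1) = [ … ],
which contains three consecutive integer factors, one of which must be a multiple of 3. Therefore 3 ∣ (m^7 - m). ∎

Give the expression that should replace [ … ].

(m - 1)m(m + 1)(m^4 + m^2 + 1)

m^6 - 1 = (m^2 - 1)(m^4 + m^2 + 1), and m^2 - 1 = (m-1)(m+1).
So m(m^6 - 1) = (m - 1)m(m + 1)(m^4 + m^2 + 1).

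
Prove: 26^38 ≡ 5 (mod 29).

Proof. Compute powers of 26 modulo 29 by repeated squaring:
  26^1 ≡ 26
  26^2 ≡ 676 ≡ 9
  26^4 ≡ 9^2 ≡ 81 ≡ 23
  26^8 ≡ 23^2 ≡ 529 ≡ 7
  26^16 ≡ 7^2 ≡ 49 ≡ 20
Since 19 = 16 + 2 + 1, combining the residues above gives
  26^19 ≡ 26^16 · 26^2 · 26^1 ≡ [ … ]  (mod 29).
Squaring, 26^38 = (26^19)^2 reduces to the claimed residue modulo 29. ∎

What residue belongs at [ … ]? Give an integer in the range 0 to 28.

26^16 · 26^2 · 26^1 ≡ 20 · 9 · 26 = 4680.
4680 mod 29 = 11, so 26^19 ≡ 11 (mod 29).

11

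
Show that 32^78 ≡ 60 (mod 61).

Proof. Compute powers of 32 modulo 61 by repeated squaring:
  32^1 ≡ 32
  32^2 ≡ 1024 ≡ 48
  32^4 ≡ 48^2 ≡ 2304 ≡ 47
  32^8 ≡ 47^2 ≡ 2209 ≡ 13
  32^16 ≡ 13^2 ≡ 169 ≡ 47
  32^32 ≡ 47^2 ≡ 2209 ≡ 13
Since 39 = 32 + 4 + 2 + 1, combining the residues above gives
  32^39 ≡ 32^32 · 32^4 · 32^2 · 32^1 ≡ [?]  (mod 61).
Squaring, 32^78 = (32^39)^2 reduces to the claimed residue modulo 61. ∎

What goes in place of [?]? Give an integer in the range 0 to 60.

11

32^32 · 32^4 · 32^2 · 32^1 ≡ 13 · 47 · 48 · 32 = 938496.
938496 mod 61 = 11, so 32^39 ≡ 11 (mod 61).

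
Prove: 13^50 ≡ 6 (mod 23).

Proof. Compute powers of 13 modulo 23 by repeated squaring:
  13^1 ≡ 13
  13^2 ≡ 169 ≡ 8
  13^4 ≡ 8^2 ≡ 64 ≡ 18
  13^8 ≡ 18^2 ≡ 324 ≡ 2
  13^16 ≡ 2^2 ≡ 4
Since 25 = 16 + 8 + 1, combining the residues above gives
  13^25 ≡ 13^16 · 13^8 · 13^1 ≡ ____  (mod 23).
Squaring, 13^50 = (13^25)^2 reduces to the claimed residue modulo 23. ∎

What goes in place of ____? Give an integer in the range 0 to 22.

12

13^16 · 13^8 · 13^1 ≡ 4 · 2 · 13 = 104.
104 mod 23 = 12, so 13^25 ≡ 12 (mod 23).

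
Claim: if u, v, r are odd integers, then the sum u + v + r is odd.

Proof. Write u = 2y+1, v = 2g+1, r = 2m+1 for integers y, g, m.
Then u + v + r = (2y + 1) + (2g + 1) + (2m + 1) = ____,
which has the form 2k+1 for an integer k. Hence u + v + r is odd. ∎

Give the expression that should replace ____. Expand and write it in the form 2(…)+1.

(2y + 1) + (2g + 1) + (2m + 1) = 2g + 2m + 2y + 3
= 2(g + m + y + 1) + 1.
Since g + m + y + 1 is an integer, the sum is of the form 2k+1 for an integer k.

2(g + m + y + 1) + 1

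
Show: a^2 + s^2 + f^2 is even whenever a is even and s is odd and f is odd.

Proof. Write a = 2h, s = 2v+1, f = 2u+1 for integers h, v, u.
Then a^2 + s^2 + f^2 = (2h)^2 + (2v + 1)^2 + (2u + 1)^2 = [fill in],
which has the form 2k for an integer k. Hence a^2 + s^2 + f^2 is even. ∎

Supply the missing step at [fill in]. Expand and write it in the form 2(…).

2(2h^2 + 2u^2 + 2u + 2v^2 + 2v + 1)

Expanding: (2h)^2 + (2v + 1)^2 + (2u + 1)^2 = 4h^2 + 4u^2 + 4u + 4v^2 + 4v + 2.
Every term is even; pulling out the factor of 2 gives 2(2h^2 + 2u^2 + 2u + 2v^2 + 2v + 1).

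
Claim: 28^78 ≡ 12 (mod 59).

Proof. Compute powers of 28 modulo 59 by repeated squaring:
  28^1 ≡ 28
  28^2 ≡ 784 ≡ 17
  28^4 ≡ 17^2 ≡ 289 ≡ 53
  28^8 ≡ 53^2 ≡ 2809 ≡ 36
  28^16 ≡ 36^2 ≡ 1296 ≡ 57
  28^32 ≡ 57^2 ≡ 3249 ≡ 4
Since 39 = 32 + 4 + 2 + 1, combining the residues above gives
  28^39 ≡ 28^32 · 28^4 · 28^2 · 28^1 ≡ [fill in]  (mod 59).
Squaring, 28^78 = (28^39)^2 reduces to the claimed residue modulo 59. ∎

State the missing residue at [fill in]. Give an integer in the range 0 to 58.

22

28^32 · 28^4 · 28^2 · 28^1 ≡ 4 · 53 · 17 · 28 = 100912.
100912 mod 59 = 22, so 28^39 ≡ 22 (mod 59).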